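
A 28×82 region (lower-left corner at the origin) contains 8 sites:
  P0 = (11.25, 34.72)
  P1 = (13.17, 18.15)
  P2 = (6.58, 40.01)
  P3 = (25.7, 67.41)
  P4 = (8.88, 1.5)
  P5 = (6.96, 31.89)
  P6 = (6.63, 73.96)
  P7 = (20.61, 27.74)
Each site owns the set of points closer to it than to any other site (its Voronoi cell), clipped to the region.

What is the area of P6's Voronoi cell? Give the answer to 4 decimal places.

Area of P6's cell: 394.1068

1. box [0,28]×[0,82]: [(0, 0) (28, 0) (28, 82) (0, 82)]
2. ⊥bis P6·P0 via (8.94,54.34): [(0, 53.2874) (28, 56.5841) (28, 82) (0, 82)]  |A|=757.799
3. ⊥bis P6·P1 via (9.9,46.055): [(0, 53.2874) (28, 56.5841) (28, 82) (0, 82)]  |A|=757.799
4. ⊥bis P6·P2 via (6.605,56.985): [(0, 56.9947) (28, 56.9535) (28, 82) (0, 82)]  |A|=700.7249
5. ⊥bis P6·P3 via (16.165,70.685): [(0, 56.9947) (11.457, 56.9779) (20.0514, 82) (0, 82)]  |A|=394.1068
6. ⊥bis P6·P4 via (7.755,37.73): [(0, 56.9947) (11.457, 56.9779) (20.0514, 82) (0, 82)]  |A|=394.1068
7. ⊥bis P6·P5 via (6.795,52.925): [(0, 56.9947) (11.457, 56.9779) (20.0514, 82) (0, 82)]  |A|=394.1068
8. ⊥bis P6·P7 via (13.62,50.85): [(0, 56.9947) (11.457, 56.9779) (20.0514, 82) (0, 82)]  |A|=394.1068
9. canonical 4-gon: [(0, 56.9947) (11.457, 56.9779) (20.0514, 82) (0, 82)]
10. shoelace: 394.1068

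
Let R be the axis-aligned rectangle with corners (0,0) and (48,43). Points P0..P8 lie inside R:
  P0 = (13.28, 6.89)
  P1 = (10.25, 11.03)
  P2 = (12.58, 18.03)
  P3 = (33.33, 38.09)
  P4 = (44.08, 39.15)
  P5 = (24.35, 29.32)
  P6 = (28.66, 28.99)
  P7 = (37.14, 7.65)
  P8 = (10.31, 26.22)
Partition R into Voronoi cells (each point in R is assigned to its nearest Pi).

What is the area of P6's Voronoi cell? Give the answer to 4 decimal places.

Area of P6's cell: 207.3278

1. box [0,48]×[0,43]: [(0, 0) (48, 0) (48, 43) (0, 43)]
2. ⊥bis P6·P0 via (20.97,17.94): [(0, 32.5336) (46.7485, 0) (48, 0) (48, 43) (0, 43)]  |A|=1303.5507
3. ⊥bis P6·P1 via (19.455,20.01): [(0, 39.9525) (22.5409, 16.8467) (46.7485, 0) (48, 0) (48, 43) (0, 43)]  |A|=1219.9367
4. ⊥bis P6·P2 via (20.62,23.51): [(27.5264, 13.3772) (46.7485, 0) (48, 0) (48, 43) (7.3358, 43)]  |A|=1050.8463
5. ⊥bis P6·P3 via (30.995,33.54): [(27.5264, 13.3772) (46.7485, 0) (48, 0) (48, 24.8133) (12.5612, 43) (7.3358, 43)]  |A|=728.5879
6. ⊥bis P6·P4 via (36.37,34.07): [(27.5264, 13.3772) (46.7485, 0) (48, 0) (48, 16.419) (39.6436, 29.1017) (12.5612, 43) (7.3358, 43)]  |A|=693.5146
7. ⊥bis P6·P5 via (26.505,29.155): [(25.5221, 16.3179) (27.5264, 13.3772) (46.7485, 0) (48, 0) (48, 16.419) (39.6436, 29.1017) (26.9978, 35.5913)]  |A|=479.2138
8. ⊥bis P6·P7 via (32.9,18.32): [(25.5221, 16.3179) (26.0207, 15.5863) (43.8741, 22.6809) (39.6436, 29.1017) (26.9978, 35.5913)]  |A|=207.3278
9. ⊥bis P6·P8 via (19.485,27.605): [(25.5221, 16.3179) (26.0207, 15.5863) (43.8741, 22.6809) (39.6436, 29.1017) (26.9978, 35.5913)]  |A|=207.3278
10. canonical 5-gon: [(25.5221, 16.3179) (26.0207, 15.5863) (43.8741, 22.6809) (39.6436, 29.1017) (26.9978, 35.5913)]
11. shoelace: 207.3278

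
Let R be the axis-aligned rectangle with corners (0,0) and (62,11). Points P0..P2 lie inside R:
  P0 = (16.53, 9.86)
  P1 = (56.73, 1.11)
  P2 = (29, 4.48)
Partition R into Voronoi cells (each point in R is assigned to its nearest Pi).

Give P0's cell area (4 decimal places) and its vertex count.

Area of P0's cell: 242.4895 (4 vertices)

1. box [0,62]×[0,11]: [(0, 0) (62, 0) (62, 11) (0, 11)]
2. ⊥bis P0·P1 via (36.63,5.485): [(0, 0) (35.4361, 0) (37.8304, 11) (0, 11)]  |A|=402.9659
3. ⊥bis P0·P2 via (22.765,7.17): [(0, 0) (19.6716, 0) (24.4174, 11) (0, 11)]  |A|=242.4895
4. canonical 4-gon: [(0, 0) (19.6716, 0) (24.4174, 11) (0, 11)]
5. shoelace: 242.4895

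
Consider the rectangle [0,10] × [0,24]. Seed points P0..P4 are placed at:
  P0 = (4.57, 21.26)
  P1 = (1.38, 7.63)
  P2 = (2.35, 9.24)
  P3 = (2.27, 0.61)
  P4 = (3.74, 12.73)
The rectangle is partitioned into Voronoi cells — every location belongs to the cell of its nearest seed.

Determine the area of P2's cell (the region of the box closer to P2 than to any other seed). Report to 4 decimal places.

Area of P2's cell: 35.1331

1. box [0,10]×[0,24]: [(0, 0) (10, 0) (10, 24) (0, 24)]
2. ⊥bis P2·P0 via (3.46,15.25): [(0, 15.889) (0, 0) (10, 0) (10, 14.0421)]  |A|=149.6557
3. ⊥bis P2·P1 via (1.865,8.435): [(0, 15.889) (0, 9.5586) (10, 3.5338) (10, 14.0421)]  |A|=84.1936
4. ⊥bis P2·P3 via (2.31,4.925): [(0, 15.889) (0, 9.5586) (7.775, 4.8743) (10, 4.8537) (10, 14.0421)]  |A|=82.7252
5. ⊥bis P2·P4 via (3.045,10.985): [(0, 12.1978) (0, 9.5586) (7.775, 4.8743) (10, 4.8537) (10, 8.215)]  |A|=35.1331
6. canonical 5-gon: [(0, 12.1978) (0, 9.5586) (7.775, 4.8743) (10, 4.8537) (10, 8.215)]
7. shoelace: 35.1331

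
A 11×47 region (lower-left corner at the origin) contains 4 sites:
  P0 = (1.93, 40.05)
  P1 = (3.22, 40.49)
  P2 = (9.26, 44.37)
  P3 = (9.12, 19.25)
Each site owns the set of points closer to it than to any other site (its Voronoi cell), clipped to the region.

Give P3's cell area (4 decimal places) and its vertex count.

1. box [0,11]×[0,47]: [(0, 0) (11, 0) (11, 47) (0, 47)]
2. ⊥bis P3·P0 via (5.525,29.65): [(0, 27.7402) (0, 0) (11, 0) (11, 31.5426)]  |A|=326.0549
3. ⊥bis P3·P1 via (6.17,29.87): [(6.1264, 29.8579) (0, 27.7402) (0, 0) (11, 0) (11, 31.2117)]  |A|=325.2486
4. ⊥bis P3·P2 via (9.19,31.81): [(6.1264, 29.8579) (0, 27.7402) (0, 0) (11, 0) (11, 31.2117)]  |A|=325.2486
5. canonical 5-gon: [(6.1264, 29.8579) (0, 27.7402) (0, 0) (11, 0) (11, 31.2117)]
6. shoelace: 325.2486

Area of P3's cell: 325.2486 (5 vertices)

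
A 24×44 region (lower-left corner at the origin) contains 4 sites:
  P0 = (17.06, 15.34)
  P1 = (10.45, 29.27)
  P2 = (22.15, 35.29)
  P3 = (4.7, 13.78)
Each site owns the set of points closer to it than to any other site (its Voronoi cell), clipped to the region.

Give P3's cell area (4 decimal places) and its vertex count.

1. box [0,24]×[0,44]: [(0, 0) (24, 0) (24, 44) (0, 44)]
2. ⊥bis P3·P0 via (10.88,14.56): [(0, 0) (12.7177, 0) (7.1643, 44) (0, 44)]  |A|=437.4027
3. ⊥bis P3·P1 via (7.575,21.525): [(0, 24.3369) (0, 0) (12.7177, 0) (10.1202, 20.5802)]  |A|=254.0129
4. ⊥bis P3·P2 via (13.425,24.535): [(0, 24.3369) (0, 0) (12.7177, 0) (10.1202, 20.5802)]  |A|=254.0129
5. canonical 4-gon: [(0, 24.3369) (0, 0) (12.7177, 0) (10.1202, 20.5802)]
6. shoelace: 254.0129

Area of P3's cell: 254.0129 (4 vertices)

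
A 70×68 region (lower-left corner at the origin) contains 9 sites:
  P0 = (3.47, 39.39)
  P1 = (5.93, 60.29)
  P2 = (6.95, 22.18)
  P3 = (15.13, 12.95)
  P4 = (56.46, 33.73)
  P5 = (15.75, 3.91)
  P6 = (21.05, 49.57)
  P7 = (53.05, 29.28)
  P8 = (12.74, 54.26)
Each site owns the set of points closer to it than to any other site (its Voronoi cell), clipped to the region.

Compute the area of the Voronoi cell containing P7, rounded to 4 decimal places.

1. box [0,70]×[0,68]: [(0, 0) (70, 0) (70, 68) (0, 68)]
2. ⊥bis P7·P0 via (28.26,34.335): [(21.2587, 0) (70, 0) (70, 68) (35.1247, 68)]  |A|=2842.9651
3. ⊥bis P7·P1 via (29.49,44.785): [(30.7953, 46.7685) (21.2587, 0) (70, 0) (70, 68) (44.768, 68)]  |A|=2740.595
4. ⊥bis P7·P2 via (30,25.73): [(30.7953, 46.7685) (28.4963, 35.4937) (33.9628, 0) (70, 0) (70, 68) (44.768, 68)]  |A|=2515.1374
5. ⊥bis P7·P3 via (34.09,21.115): [(30.7953, 46.7685) (28.4963, 35.4937) (28.8294, 33.3307) (43.183, 0) (70, 0) (70, 68) (44.768, 68)]  |A|=2361.4782
6. ⊥bis P7·P4 via (54.755,31.505): [(32.1501, 48.827) (30.7953, 46.7685) (28.4963, 35.4937) (28.8294, 33.3307) (43.183, 0) (70, 0) (70, 19.8229)]  |A|=1207.8404
7. ⊥bis P7·P5 via (34.4,16.595): [(32.1501, 48.827) (30.7953, 46.7685) (28.4963, 35.4937) (28.8294, 33.3307) (38.861, 10.0363) (45.6873, 0) (70, 0) (70, 19.8229)]  |A|=1195.2738
8. ⊥bis P7·P6 via (37.05,39.425): [(39.4598, 43.2256) (30.5914, 29.239) (38.861, 10.0363) (45.6873, 0) (70, 0) (70, 19.8229)]  |A|=1087.4277
9. ⊥bis P7·P8 via (32.895,41.77): [(39.4598, 43.2256) (30.5914, 29.239) (38.861, 10.0363) (45.6873, 0) (70, 0) (70, 19.8229)]  |A|=1087.4277
10. canonical 6-gon: [(39.4598, 43.2256) (30.5914, 29.239) (38.861, 10.0363) (45.6873, 0) (70, 0) (70, 19.8229)]
11. shoelace: 1087.4277

Area of P7's cell: 1087.4277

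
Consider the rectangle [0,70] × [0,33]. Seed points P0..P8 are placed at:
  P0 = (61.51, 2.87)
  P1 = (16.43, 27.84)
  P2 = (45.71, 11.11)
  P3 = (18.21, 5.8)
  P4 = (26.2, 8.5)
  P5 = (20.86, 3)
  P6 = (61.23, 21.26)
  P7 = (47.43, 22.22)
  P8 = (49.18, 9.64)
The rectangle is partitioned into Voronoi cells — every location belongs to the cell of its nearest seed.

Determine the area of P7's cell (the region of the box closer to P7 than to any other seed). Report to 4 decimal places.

Area of P7's cell: 343.4703

1. box [0,70]×[0,33]: [(0, 0) (70, 0) (70, 33) (0, 33)]
2. ⊥bis P7·P0 via (54.47,12.545): [(0, 0) (37.2295, 0) (70, 23.8454) (70, 33) (0, 33)]  |A|=1919.2879
3. ⊥bis P7·P1 via (31.93,25.03): [(27.3923, 0) (37.2295, 0) (70, 23.8454) (70, 33) (33.3749, 33)]  |A|=916.6293
4. ⊥bis P7·P2 via (46.57,16.665): [(30.8546, 19.098) (57.7528, 14.9337) (70, 23.8454) (70, 33) (33.3749, 33)]  |A|=579.1161
5. ⊥bis P7·P3 via (32.82,14.01): [(30.8546, 19.098) (57.7528, 14.9337) (70, 23.8454) (70, 33) (33.3749, 33)]  |A|=579.1161
6. ⊥bis P7·P4 via (36.815,15.36): [(31.6311, 23.3814) (34.7934, 18.4882) (57.7528, 14.9337) (70, 23.8454) (70, 33) (33.3749, 33)]  |A|=570.4436
7. ⊥bis P7·P5 via (34.145,12.61): [(31.6311, 23.3814) (34.7934, 18.4882) (57.7528, 14.9337) (70, 23.8454) (70, 33) (33.3749, 33)]  |A|=570.4436
8. ⊥bis P7·P6 via (54.33,21.74): [(31.6311, 23.3814) (34.7934, 18.4882) (53.898, 15.5305) (55.1133, 33) (33.3749, 33)]  |A|=345.8778
9. ⊥bis P7·P8 via (48.305,15.93): [(31.6311, 23.3814) (34.7934, 18.4882) (49.8918, 16.1507) (53.9808, 16.7196) (55.1133, 33) (33.3749, 33)]  |A|=343.4703
10. canonical 6-gon: [(31.6311, 23.3814) (34.7934, 18.4882) (49.8918, 16.1507) (53.9808, 16.7196) (55.1133, 33) (33.3749, 33)]
11. shoelace: 343.4703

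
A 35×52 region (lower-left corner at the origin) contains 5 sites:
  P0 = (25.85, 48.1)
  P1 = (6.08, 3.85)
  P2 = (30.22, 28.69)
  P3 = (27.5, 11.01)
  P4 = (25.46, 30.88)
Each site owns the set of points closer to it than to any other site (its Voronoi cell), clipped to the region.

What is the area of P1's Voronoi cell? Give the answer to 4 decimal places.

Area of P1's cell: 370.9460

1. box [0,35]×[0,52]: [(0, 0) (35, 0) (35, 52) (0, 52)]
2. ⊥bis P1·P0 via (15.965,25.975): [(0, 33.1078) (0, 0) (35, 0) (35, 17.4705)]  |A|=885.1218
3. ⊥bis P1·P2 via (18.15,16.27): [(1.525, 32.4265) (0, 33.1078) (0, 0) (34.8918, 0)]  |A|=590.9541
4. ⊥bis P1·P3 via (16.79,7.43): [(11.759, 22.4809) (1.525, 32.4265) (0, 33.1078) (0, 0) (19.2736, 0)]  |A|=415.3984
5. ⊥bis P1·P4 via (15.77,17.365): [(12.7438, 19.5347) (0, 28.6718) (0, 0) (19.2736, 0)]  |A|=370.946
6. canonical 4-gon: [(12.7438, 19.5347) (0, 28.6718) (0, 0) (19.2736, 0)]
7. shoelace: 370.946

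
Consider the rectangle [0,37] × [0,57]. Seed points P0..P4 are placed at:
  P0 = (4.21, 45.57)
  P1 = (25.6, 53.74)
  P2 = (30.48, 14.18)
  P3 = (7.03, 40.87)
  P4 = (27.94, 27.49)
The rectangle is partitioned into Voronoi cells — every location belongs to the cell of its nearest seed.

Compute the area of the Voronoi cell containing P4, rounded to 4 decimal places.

1. box [0,37]×[0,57]: [(0, 0) (37, 0) (37, 57) (0, 57)]
2. ⊥bis P4·P0 via (16.075,36.53): [(0, 15.4316) (0, 0) (37, 0) (37, 57) (31.6712, 57)]  |A|=1450.739
3. ⊥bis P4·P1 via (26.77,40.615): [(18.6349, 39.8898) (0, 15.4316) (0, 0) (37, 0) (37, 41.5269)]  |A|=1263.068
4. ⊥bis P4·P2 via (29.21,20.835): [(18.6349, 39.8898) (0, 15.4316) (0, 15.2607) (37, 22.3216) (37, 41.5269)]  |A|=567.7948
5. ⊥bis P4·P3 via (17.485,34.18): [(21.2901, 40.1265) (6.127, 16.43) (37, 22.3216) (37, 41.5269)]  |A|=471.9807
6. canonical 4-gon: [(21.2901, 40.1265) (6.127, 16.43) (37, 22.3216) (37, 41.5269)]
7. shoelace: 471.9807

Area of P4's cell: 471.9807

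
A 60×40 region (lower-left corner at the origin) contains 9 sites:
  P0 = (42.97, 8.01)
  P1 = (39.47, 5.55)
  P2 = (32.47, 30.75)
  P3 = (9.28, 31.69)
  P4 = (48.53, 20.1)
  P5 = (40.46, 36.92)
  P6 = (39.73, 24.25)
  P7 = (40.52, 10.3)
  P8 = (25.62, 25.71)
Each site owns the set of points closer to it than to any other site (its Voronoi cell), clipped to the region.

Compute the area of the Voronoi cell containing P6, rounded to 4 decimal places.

Area of P6's cell: 145.1760

1. box [0,60]×[0,40]: [(0, 0) (60, 0) (60, 40) (0, 40)]
2. ⊥bis P6·P0 via (41.35,16.13): [(0, 7.8804) (60, 19.8508) (60, 40) (0, 40)]  |A|=1568.0645
3. ⊥bis P6·P1 via (39.6,14.9): [(0, 15.4506) (35.4725, 14.9574) (60, 19.8508) (60, 40) (0, 40)]  |A|=1433.7974
4. ⊥bis P6·P2 via (36.1,27.5): [(25.0007, 15.103) (35.4725, 14.9574) (60, 19.8508) (60, 40) (47.2915, 40)]  |A|=538.2125
5. ⊥bis P6·P3 via (24.505,27.97): [(25.0007, 15.103) (35.4725, 14.9574) (60, 19.8508) (60, 40) (47.2915, 40)]  |A|=538.2125
6. ⊥bis P6·P4 via (44.13,22.175): [(25.0007, 15.103) (35.4725, 14.9574) (41.2719, 16.1144) (52.5361, 40) (47.2915, 40)]  |A|=260.3946
7. ⊥bis P6·P5 via (40.095,30.585): [(38.9225, 30.6526) (25.0007, 15.103) (35.4725, 14.9574) (41.2719, 16.1144) (47.8844, 30.1362)]  |A|=190.4825
8. ⊥bis P6·P7 via (40.125,17.275): [(38.9225, 30.6526) (26.2415, 16.4888) (41.8657, 17.3736) (47.8844, 30.1362)]  |A|=163.7816
9. ⊥bis P6·P8 via (32.675,24.98): [(38.9225, 30.6526) (32.5223, 23.5039) (31.8291, 16.8052) (41.8657, 17.3736) (47.8844, 30.1362)]  |A|=145.176
10. canonical 5-gon: [(38.9225, 30.6526) (32.5223, 23.5039) (31.8291, 16.8052) (41.8657, 17.3736) (47.8844, 30.1362)]
11. shoelace: 145.176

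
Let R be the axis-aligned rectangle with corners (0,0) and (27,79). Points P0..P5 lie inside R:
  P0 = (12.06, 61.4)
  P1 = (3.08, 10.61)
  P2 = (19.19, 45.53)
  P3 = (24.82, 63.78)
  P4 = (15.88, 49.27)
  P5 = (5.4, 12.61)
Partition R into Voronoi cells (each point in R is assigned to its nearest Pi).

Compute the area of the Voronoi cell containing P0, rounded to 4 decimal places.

1. box [0,27]×[0,79]: [(0, 0) (27, 0) (27, 79) (0, 79)]
2. ⊥bis P0·P1 via (7.57,36.005): [(0, 37.3434) (27, 32.5697) (27, 79) (0, 79)]  |A|=1189.1735
3. ⊥bis P0·P2 via (15.625,53.465): [(0, 46.4451) (27, 58.5755) (27, 79) (0, 79)]  |A|=715.2222
4. ⊥bis P0·P3 via (18.44,62.59): [(0, 46.4451) (19.7927, 55.3375) (15.3792, 79) (0, 79)]  |A|=504.1311
5. ⊥bis P0·P4 via (13.97,55.335): [(0, 50.9355) (19.4701, 57.0671) (15.3792, 79) (0, 79)]  |A|=441.8645
6. ⊥bis P0·P5 via (8.73,37.005): [(0, 50.9355) (19.4701, 57.0671) (15.3792, 79) (0, 79)]  |A|=441.8645
7. canonical 4-gon: [(0, 50.9355) (19.4701, 57.0671) (15.3792, 79) (0, 79)]
8. shoelace: 441.8645

Area of P0's cell: 441.8645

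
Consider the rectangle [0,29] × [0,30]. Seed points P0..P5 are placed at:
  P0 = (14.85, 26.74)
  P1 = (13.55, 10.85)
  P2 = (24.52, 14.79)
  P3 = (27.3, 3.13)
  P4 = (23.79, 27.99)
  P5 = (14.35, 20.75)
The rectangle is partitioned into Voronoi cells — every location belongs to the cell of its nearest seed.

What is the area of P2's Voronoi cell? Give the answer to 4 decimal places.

Area of P2's cell: 120.4185

1. box [0,29]×[0,30]: [(0, 0) (29, 0) (29, 30) (0, 30)]
2. ⊥bis P2·P0 via (19.685,20.765): [(0, 4.8358) (0, 0) (29, 0) (29, 28.3027)]  |A|=480.5089
3. ⊥bis P2·P1 via (19.035,12.82): [(16.9704, 18.5683) (23.6394, 0) (29, 0) (29, 28.3027)]  |A|=220.0034
4. ⊥bis P2·P3 via (25.91,8.96): [(16.9704, 18.5683) (20.8543, 7.7546) (29, 9.6967) (29, 28.3027)]  |A|=159.7256
5. ⊥bis P2·P4 via (24.155,21.39): [(20.1861, 21.1705) (16.9704, 18.5683) (20.8543, 7.7546) (29, 9.6967) (29, 21.6579)]  |A|=130.4423
6. ⊥bis P2·P5 via (19.435,17.77): [(21.4694, 21.2415) (18.0847, 15.4659) (20.8543, 7.7546) (29, 9.6967) (29, 21.6579)]  |A|=120.4185
7. canonical 5-gon: [(21.4694, 21.2415) (18.0847, 15.4659) (20.8543, 7.7546) (29, 9.6967) (29, 21.6579)]
8. shoelace: 120.4185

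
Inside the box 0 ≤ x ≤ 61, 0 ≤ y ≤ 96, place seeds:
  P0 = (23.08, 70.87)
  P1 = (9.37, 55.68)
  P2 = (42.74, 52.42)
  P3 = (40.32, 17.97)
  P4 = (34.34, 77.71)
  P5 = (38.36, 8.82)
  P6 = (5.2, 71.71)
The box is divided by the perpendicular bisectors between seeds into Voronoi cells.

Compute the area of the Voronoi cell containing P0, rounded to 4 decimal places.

1. box [0,61]×[0,96]: [(0, 0) (61, 0) (61, 96) (0, 96)]
2. ⊥bis P0·P1 via (16.225,63.275): [(0, 77.9192) (61, 22.8625) (61, 96) (0, 96)]  |A|=2782.1582
3. ⊥bis P0·P2 via (32.91,61.645): [(0, 77.9192) (26.0867, 54.3742) (61, 91.5772) (61, 96) (0, 96)]  |A|=1582.6291
4. ⊥bis P0·P3 via (31.7,44.42): [(0, 77.9192) (26.0867, 54.3742) (61, 91.5772) (61, 96) (0, 96)]  |A|=1582.6291
5. ⊥bis P0·P4 via (28.71,74.29): [(0, 77.9192) (26.0867, 54.3742) (35.0234, 63.897) (15.522, 96) (0, 96)]  |A|=795.1942
6. ⊥bis P0·P5 via (30.72,39.845): [(0, 77.9192) (26.0867, 54.3742) (35.0234, 63.897) (15.522, 96) (0, 96)]  |A|=795.1942
7. ⊥bis P0·P6 via (14.14,71.29): [(13.8636, 65.4063) (26.0867, 54.3742) (35.0234, 63.897) (15.522, 96) (15.3009, 96)]  |A|=435.8066
8. canonical 5-gon: [(13.8636, 65.4063) (26.0867, 54.3742) (35.0234, 63.897) (15.522, 96) (15.3009, 96)]
9. shoelace: 435.8066

Area of P0's cell: 435.8066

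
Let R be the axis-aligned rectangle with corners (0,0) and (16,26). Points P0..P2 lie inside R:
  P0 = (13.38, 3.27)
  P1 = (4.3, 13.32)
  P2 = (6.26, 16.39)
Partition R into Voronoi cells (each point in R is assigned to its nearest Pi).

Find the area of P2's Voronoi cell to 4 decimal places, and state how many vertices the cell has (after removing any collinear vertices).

Area of P2's cell: 194.7773 (5 vertices)

1. box [0,16]×[0,26]: [(0, 0) (16, 0) (16, 26) (0, 26)]
2. ⊥bis P2·P0 via (9.82,9.83): [(0, 4.5009) (16, 13.1838) (16, 26) (0, 26)]  |A|=274.5229
3. ⊥bis P2·P1 via (5.28,14.855): [(0, 18.2259) (11.6204, 10.8071) (16, 13.1838) (16, 26) (0, 26)]  |A|=194.7773
4. canonical 5-gon: [(0, 18.2259) (11.6204, 10.8071) (16, 13.1838) (16, 26) (0, 26)]
5. shoelace: 194.7773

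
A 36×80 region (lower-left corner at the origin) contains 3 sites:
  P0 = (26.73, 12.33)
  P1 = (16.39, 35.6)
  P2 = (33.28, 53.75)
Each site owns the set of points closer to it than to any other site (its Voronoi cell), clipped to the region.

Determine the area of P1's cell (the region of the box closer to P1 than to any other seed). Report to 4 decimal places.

1. box [0,36]×[0,80]: [(0, 0) (36, 0) (36, 80) (0, 80)]
2. ⊥bis P1·P0 via (21.56,23.965): [(0, 14.3848) (36, 30.3814) (36, 80) (0, 80)]  |A|=2074.2078
3. ⊥bis P1·P2 via (24.835,44.675): [(0, 67.7859) (0, 14.3848) (36, 30.3814) (36, 34.2851)]  |A|=1031.4859
4. canonical 4-gon: [(0, 67.7859) (0, 14.3848) (36, 30.3814) (36, 34.2851)]
5. shoelace: 1031.4859

Area of P1's cell: 1031.4859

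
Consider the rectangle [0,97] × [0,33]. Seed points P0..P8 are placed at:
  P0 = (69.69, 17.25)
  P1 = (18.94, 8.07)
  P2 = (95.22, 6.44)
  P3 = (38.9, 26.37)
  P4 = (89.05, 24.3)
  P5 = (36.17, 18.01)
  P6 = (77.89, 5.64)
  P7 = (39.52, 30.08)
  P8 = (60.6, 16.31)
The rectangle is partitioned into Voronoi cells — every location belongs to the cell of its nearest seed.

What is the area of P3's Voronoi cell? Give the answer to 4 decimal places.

1. box [0,97]×[0,33]: [(0, 0) (97, 0) (97, 33) (0, 33)]
2. ⊥bis P3·P0 via (54.295,21.81): [(0, 0) (47.8349, 0) (57.6095, 33) (0, 33)]  |A|=1739.8319
3. ⊥bis P3·P1 via (28.92,17.22): [(44.7079, 0) (47.8349, 0) (57.6095, 33) (14.4524, 33)]  |A|=763.6879
4. ⊥bis P3·P2 via (67.06,16.405): [(44.7079, 0) (47.8349, 0) (57.6095, 33) (14.4524, 33)]  |A|=763.6879
5. ⊥bis P3·P4 via (63.975,25.335): [(44.7079, 0) (47.8349, 0) (57.6095, 33) (14.4524, 33)]  |A|=763.6879
6. ⊥bis P3·P5 via (37.535,22.19): [(18.7345, 28.3294) (52.9195, 17.1661) (57.6095, 33) (14.4524, 33)]  |A|=397.6031
7. ⊥bis P3·P6 via (58.395,16.005): [(18.7345, 28.3294) (52.9195, 17.1661) (57.6095, 33) (14.4524, 33)]  |A|=397.6031
8. ⊥bis P3·P7 via (39.21,28.225): [(15.1427, 32.247) (18.7345, 28.3294) (52.9195, 17.1661) (55.394, 25.5204)]  |A|=223.3718
9. ⊥bis P3·P8 via (49.75,21.34): [(51.9545, 26.0952) (15.1427, 32.247) (18.7345, 28.3294) (48.4862, 18.6138)]  |A|=189.199
10. canonical 4-gon: [(51.9545, 26.0952) (15.1427, 32.247) (18.7345, 28.3294) (48.4862, 18.6138)]
11. shoelace: 189.199

Area of P3's cell: 189.1990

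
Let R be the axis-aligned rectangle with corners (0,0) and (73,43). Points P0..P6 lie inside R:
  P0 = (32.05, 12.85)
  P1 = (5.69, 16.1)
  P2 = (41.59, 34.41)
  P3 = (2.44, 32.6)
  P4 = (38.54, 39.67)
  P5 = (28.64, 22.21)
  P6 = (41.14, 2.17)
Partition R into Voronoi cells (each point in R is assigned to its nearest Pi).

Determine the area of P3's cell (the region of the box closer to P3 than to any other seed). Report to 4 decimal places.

Area of P3's cell: 320.9543

1. box [0,73]×[0,43]: [(0, 0) (73, 0) (73, 43) (0, 43)]
2. ⊥bis P3·P0 via (17.245,22.725): [(0, 0) (2.0873, 0) (30.7685, 43) (0, 43)]  |A|=706.4005
3. ⊥bis P3·P1 via (4.065,24.35): [(0, 23.5493) (20.4863, 27.5845) (30.7685, 43) (0, 43)]  |A|=436.3923
4. ⊥bis P3·P2 via (22.015,33.505): [(0, 23.5493) (20.4863, 27.5845) (22.1719, 30.1116) (21.576, 43) (0, 43)]  |A|=377.154
5. ⊥bis P3·P4 via (20.49,36.135): [(0, 23.5493) (20.4863, 27.5845) (21.7836, 29.5295) (19.1455, 43) (0, 43)]  |A|=358.1088
6. ⊥bis P3·P5 via (15.54,27.405): [(0, 23.5493) (15.1981, 26.5429) (19.9981, 38.6468) (19.1455, 43) (0, 43)]  |A|=320.9543
7. ⊥bis P3·P6 via (21.79,17.385): [(0, 23.5493) (15.1981, 26.5429) (19.9981, 38.6468) (19.1455, 43) (0, 43)]  |A|=320.9543
8. canonical 5-gon: [(0, 23.5493) (15.1981, 26.5429) (19.9981, 38.6468) (19.1455, 43) (0, 43)]
9. shoelace: 320.9543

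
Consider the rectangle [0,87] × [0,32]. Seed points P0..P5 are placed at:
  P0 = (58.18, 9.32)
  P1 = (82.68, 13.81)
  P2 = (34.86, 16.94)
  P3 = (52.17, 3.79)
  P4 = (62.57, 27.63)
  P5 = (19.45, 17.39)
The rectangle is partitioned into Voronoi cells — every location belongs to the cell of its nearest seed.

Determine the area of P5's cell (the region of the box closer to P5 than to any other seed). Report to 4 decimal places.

Area of P5's cell: 867.8714

1. box [0,87]×[0,32]: [(0, 0) (87, 0) (87, 32) (0, 32)]
2. ⊥bis P5·P0 via (38.815,13.355): [(0, 0) (36.0323, 0) (42.7, 32) (0, 32)]  |A|=1259.7161
3. ⊥bis P5·P1 via (51.065,15.6): [(0, 0) (36.0323, 0) (42.7, 32) (0, 32)]  |A|=1259.7161
4. ⊥bis P5·P2 via (27.155,17.165): [(0, 0) (26.6538, 0) (27.5882, 32) (0, 32)]  |A|=867.8714
5. ⊥bis P5·P3 via (35.81,10.59): [(0, 0) (26.6538, 0) (27.5882, 32) (0, 32)]  |A|=867.8714
6. ⊥bis P5·P4 via (41.01,22.51): [(0, 0) (26.6538, 0) (27.5882, 32) (0, 32)]  |A|=867.8714
7. canonical 4-gon: [(0, 0) (26.6538, 0) (27.5882, 32) (0, 32)]
8. shoelace: 867.8714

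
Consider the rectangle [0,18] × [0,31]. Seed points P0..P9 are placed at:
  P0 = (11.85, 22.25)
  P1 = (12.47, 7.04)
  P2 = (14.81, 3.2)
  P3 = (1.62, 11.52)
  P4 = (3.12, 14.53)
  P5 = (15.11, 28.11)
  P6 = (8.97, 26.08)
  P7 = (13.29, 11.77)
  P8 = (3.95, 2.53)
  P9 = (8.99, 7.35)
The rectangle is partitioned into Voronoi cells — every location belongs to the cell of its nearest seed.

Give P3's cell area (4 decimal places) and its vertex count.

Area of P3's cell: 31.2408 (4 vertices)

1. box [0,18]×[0,31]: [(0, 0) (18, 0) (18, 31) (0, 31)]
2. ⊥bis P3·P0 via (6.735,16.885): [(0, 23.3062) (0, 0) (18, 0) (18, 6.1449)]  |A|=265.0598
3. ⊥bis P3·P1 via (7.045,9.28): [(9.2106, 14.5248) (0, 23.3062) (0, 0) (3.2133, 0)]  |A|=130.6676
4. ⊥bis P3·P2 via (8.215,7.36): [(9.2106, 14.5248) (0, 23.3062) (0, 0) (3.2133, 0)]  |A|=130.6676
5. ⊥bis P3·P4 via (2.37,13.025): [(7.5296, 10.4537) (0, 14.2061) (0, 0) (3.2133, 0)]  |A|=70.2786
6. ⊥bis P3·P5 via (8.365,19.815): [(7.5296, 10.4537) (0, 14.2061) (0, 0) (3.2133, 0)]  |A|=70.2786
7. ⊥bis P3·P6 via (5.295,18.8): [(7.5296, 10.4537) (0, 14.2061) (0, 0) (3.2133, 0)]  |A|=70.2786
8. ⊥bis P3·P7 via (7.455,11.645): [(7.4829, 10.3406) (7.48, 10.4785) (0, 14.2061) (0, 0) (3.2133, 0)]  |A|=70.2752
9. ⊥bis P3·P8 via (2.785,7.025): [(6.5128, 7.9912) (7.4829, 10.3406) (7.48, 10.4785) (0, 14.2061) (0, 6.3032)]  |A|=36.9105
10. ⊥bis P3·P9 via (5.305,9.435): [(4.1401, 7.3762) (6.2439, 11.0945) (0, 14.2061) (0, 6.3032)]  |A|=31.2408
11. canonical 4-gon: [(4.1401, 7.3762) (6.2439, 11.0945) (0, 14.2061) (0, 6.3032)]
12. shoelace: 31.2408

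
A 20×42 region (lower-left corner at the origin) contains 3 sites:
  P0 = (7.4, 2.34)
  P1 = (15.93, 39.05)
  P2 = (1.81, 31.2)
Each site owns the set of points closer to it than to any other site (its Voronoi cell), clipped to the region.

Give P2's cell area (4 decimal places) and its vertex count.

1. box [0,20]×[0,42]: [(0, 0) (20, 0) (20, 42) (0, 42)]
2. ⊥bis P2·P0 via (4.605,16.77): [(0, 15.878) (20, 19.7519) (20, 42) (0, 42)]  |A|=483.7005
3. ⊥bis P2·P1 via (8.87,35.125): [(0, 15.878) (17.6678, 19.3002) (5.0479, 42) (0, 42)]  |A|=288.0513
4. canonical 4-gon: [(0, 15.878) (17.6678, 19.3002) (5.0479, 42) (0, 42)]
5. shoelace: 288.0513

Area of P2's cell: 288.0513 (4 vertices)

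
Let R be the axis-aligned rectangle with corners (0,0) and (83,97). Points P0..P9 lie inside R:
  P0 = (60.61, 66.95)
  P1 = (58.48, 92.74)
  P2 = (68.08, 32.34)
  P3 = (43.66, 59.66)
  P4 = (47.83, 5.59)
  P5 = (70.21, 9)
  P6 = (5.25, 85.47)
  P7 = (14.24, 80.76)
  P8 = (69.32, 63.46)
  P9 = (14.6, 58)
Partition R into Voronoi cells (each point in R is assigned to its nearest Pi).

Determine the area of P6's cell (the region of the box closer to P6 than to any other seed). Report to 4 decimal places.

Area of P6's cell: 271.7368

1. box [0,83]×[0,97]: [(0, 0) (83, 0) (83, 97) (0, 97)]
2. ⊥bis P6·P0 via (32.93,76.21): [(0, 0) (7.4349, 0) (39.885, 97) (0, 97)]  |A|=2295.0165
3. ⊥bis P6·P1 via (31.865,89.105): [(0, 0) (7.4349, 0) (33.4243, 77.6877) (30.7867, 97) (0, 97)]  |A|=2207.1618
4. ⊥bis P6·P2 via (36.665,58.905): [(0, 15.546) (20.9066, 40.2695) (33.4243, 77.6877) (30.7867, 97) (0, 97)]  |A|=1894.955
5. ⊥bis P6·P3 via (24.455,72.565): [(0, 36.1715) (32.4907, 84.5236) (30.7867, 97) (0, 97)]  |A|=1180.2344
6. ⊥bis P6·P4 via (26.54,45.53): [(0, 36.1715) (32.4907, 84.5236) (30.7867, 97) (0, 97)]  |A|=1180.2344
7. ⊥bis P6·P5 via (37.73,47.235): [(0, 36.1715) (32.4907, 84.5236) (30.7867, 97) (0, 97)]  |A|=1180.2344
8. ⊥bis P6·P7 via (9.745,83.115): [(0, 64.5147) (17.0196, 97) (0, 97)]  |A|=276.4431
9. ⊥bis P6·P8 via (37.285,74.465): [(0, 64.5147) (17.0196, 97) (0, 97)]  |A|=276.4431
10. ⊥bis P6·P9 via (9.925,71.735): [(0, 68.3568) (2.4498, 69.1907) (17.0196, 97) (0, 97)]  |A|=271.7368
11. canonical 4-gon: [(0, 68.3568) (2.4498, 69.1907) (17.0196, 97) (0, 97)]
12. shoelace: 271.7368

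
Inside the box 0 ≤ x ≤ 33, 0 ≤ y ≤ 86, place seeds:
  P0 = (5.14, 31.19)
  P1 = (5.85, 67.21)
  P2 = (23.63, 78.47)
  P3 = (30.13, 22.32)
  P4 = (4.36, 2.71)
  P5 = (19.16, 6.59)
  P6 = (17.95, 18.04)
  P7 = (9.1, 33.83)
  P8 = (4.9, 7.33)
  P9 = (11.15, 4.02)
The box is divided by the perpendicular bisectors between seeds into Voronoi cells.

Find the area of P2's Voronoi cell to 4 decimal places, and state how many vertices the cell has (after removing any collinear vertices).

1. box [0,33]×[0,86]: [(0, 0) (33, 0) (33, 86) (0, 86)]
2. ⊥bis P2·P0 via (14.385,54.83): [(0, 60.4556) (33, 47.5501) (33, 86) (0, 86)]  |A|=1055.905
3. ⊥bis P2·P1 via (14.74,72.84): [(30.0172, 48.7166) (33, 47.5501) (33, 86) (6.4058, 86)]  |A|=553.1037
4. ⊥bis P2·P3 via (26.88,50.395): [(28.8126, 50.6187) (33, 51.1035) (33, 86) (6.4058, 86)]  |A|=543.53
5. ⊥bis P2·P4 via (13.995,40.59): [(28.8126, 50.6187) (33, 51.1035) (33, 86) (6.4058, 86)]  |A|=543.53
6. ⊥bis P2·P5 via (21.395,42.53): [(28.8126, 50.6187) (33, 51.1035) (33, 86) (6.4058, 86)]  |A|=543.53
7. ⊥bis P2·P6 via (20.79,48.255): [(28.8126, 50.6187) (33, 51.1035) (33, 86) (6.4058, 86)]  |A|=543.53
8. ⊥bis P2·P7 via (16.365,56.15): [(27.6323, 52.4826) (32.1659, 51.0069) (33, 51.1035) (33, 86) (6.4058, 86)]  |A|=540.1759
9. ⊥bis P2·P8 via (14.265,42.9): [(27.6323, 52.4826) (32.1659, 51.0069) (33, 51.1035) (33, 86) (6.4058, 86)]  |A|=540.1759
10. ⊥bis P2·P9 via (17.39,41.245): [(27.6323, 52.4826) (32.1659, 51.0069) (33, 51.1035) (33, 86) (6.4058, 86)]  |A|=540.1759
11. canonical 5-gon: [(27.6323, 52.4826) (32.1659, 51.0069) (33, 51.1035) (33, 86) (6.4058, 86)]
12. shoelace: 540.1759

Area of P2's cell: 540.1759 (5 vertices)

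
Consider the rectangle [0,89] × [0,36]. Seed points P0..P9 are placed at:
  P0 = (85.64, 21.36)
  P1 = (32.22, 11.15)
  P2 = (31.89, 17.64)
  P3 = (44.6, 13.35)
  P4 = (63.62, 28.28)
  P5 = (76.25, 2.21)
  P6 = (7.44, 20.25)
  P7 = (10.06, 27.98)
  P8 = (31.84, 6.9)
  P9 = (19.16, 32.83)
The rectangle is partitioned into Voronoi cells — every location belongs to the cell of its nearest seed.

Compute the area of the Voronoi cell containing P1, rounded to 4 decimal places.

1. box [0,89]×[0,36]: [(0, 0) (89, 0) (89, 36) (0, 36)]
2. ⊥bis P1·P0 via (58.93,16.255): [(0, 0) (62.0368, 0) (55.1562, 36) (0, 36)]  |A|=2109.4734
3. ⊥bis P1·P2 via (32.055,14.395): [(0, 12.7651) (0, 0) (62.0368, 0) (59.0234, 15.7663)]  |A|=865.7638
4. ⊥bis P1·P3 via (38.41,12.25): [(37.9753, 14.696) (0, 12.7651) (0, 0) (40.5869, 0)]  |A|=540.6123
5. ⊥bis P1·P4 via (47.92,19.715): [(37.9753, 14.696) (0, 12.7651) (0, 0) (40.5869, 0)]  |A|=540.6123
6. ⊥bis P1·P5 via (54.235,6.68): [(37.9753, 14.696) (0, 12.7651) (0, 0) (40.5869, 0)]  |A|=540.6123
7. ⊥bis P1·P6 via (19.83,15.7): [(37.9753, 14.696) (19.109, 13.7367) (14.0645, 0) (40.5869, 0)]  |A|=322.0483
8. ⊥bis P1·P7 via (21.14,19.565): [(37.9753, 14.696) (19.109, 13.7367) (14.0645, 0) (40.5869, 0)]  |A|=322.0483
9. ⊥bis P1·P8 via (32.03,9.025): [(39.0954, 8.3933) (37.9753, 14.696) (19.109, 13.7367) (17.8445, 10.2933)]  |A|=97.7808
10. ⊥bis P1·P9 via (25.69,21.99): [(39.0954, 8.3933) (37.9753, 14.696) (19.109, 13.7367) (17.8445, 10.2933)]  |A|=97.7808
11. canonical 4-gon: [(39.0954, 8.3933) (37.9753, 14.696) (19.109, 13.7367) (17.8445, 10.2933)]
12. shoelace: 97.7808

Area of P1's cell: 97.7808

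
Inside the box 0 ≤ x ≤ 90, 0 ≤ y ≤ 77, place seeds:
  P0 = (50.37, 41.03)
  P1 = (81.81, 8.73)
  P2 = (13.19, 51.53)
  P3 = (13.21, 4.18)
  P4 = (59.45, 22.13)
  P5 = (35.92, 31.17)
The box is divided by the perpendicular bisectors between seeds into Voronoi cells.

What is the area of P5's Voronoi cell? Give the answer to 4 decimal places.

1. box [0,90]×[0,77]: [(0, 0) (90, 0) (90, 77) (0, 77)]
2. ⊥bis P5·P0 via (43.145,36.1): [(0, 0) (67.7779, 0) (15.2368, 77) (0, 77)]  |A|=3196.0662
3. ⊥bis P5·P1 via (58.865,19.95): [(0, 0) (49.1095, 0) (56.9029, 15.9375) (15.2368, 77) (0, 77)]  |A|=3047.3021
4. ⊥bis P5·P2 via (24.555,41.35): [(0, 13.9367) (0, 0) (49.1095, 0) (56.9029, 15.9375) (33.0734, 50.86)]  |A|=1805.2972
5. ⊥bis P5·P3 via (24.565,17.675): [(12.4668, 27.8547) (45.5711, 0) (49.1095, 0) (56.9029, 15.9375) (33.0734, 50.86)]  |A|=1083.7399
6. ⊥bis P5·P4 via (47.685,26.65): [(12.4668, 27.8547) (39.4312, 5.1663) (48.3724, 28.4392) (33.0734, 50.86)]  |A|=822.1883
7. canonical 4-gon: [(12.4668, 27.8547) (39.4312, 5.1663) (48.3724, 28.4392) (33.0734, 50.86)]
8. shoelace: 822.1883

Area of P5's cell: 822.1883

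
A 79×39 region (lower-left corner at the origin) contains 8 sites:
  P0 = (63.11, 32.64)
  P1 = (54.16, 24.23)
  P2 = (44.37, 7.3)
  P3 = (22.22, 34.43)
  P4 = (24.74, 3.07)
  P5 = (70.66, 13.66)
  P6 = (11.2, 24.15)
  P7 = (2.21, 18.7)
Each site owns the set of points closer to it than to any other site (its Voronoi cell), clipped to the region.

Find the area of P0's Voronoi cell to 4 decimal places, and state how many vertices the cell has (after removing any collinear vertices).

Area of P0's cell: 334.4736 (4 vertices)

1. box [0,79]×[0,39]: [(0, 0) (79, 0) (79, 39) (0, 39)]
2. ⊥bis P0·P1 via (58.635,28.435): [(79, 6.7624) (79, 39) (48.7074, 39)]  |A|=488.28
3. ⊥bis P0·P2 via (53.74,19.97): [(79, 6.7624) (79, 39) (48.7074, 39)]  |A|=488.28
4. ⊥bis P0·P3 via (42.665,33.535): [(79, 6.7624) (79, 39) (48.7074, 39)]  |A|=488.28
5. ⊥bis P0·P4 via (43.925,17.855): [(79, 6.7624) (79, 39) (48.7074, 39)]  |A|=488.28
6. ⊥bis P0·P5 via (66.885,23.15): [(64.4946, 22.1991) (79, 27.9692) (79, 39) (48.7074, 39)]  |A|=334.4736
7. ⊥bis P0·P6 via (37.155,28.395): [(64.4946, 22.1991) (79, 27.9692) (79, 39) (48.7074, 39)]  |A|=334.4736
8. ⊥bis P0·P7 via (32.66,25.67): [(64.4946, 22.1991) (79, 27.9692) (79, 39) (48.7074, 39)]  |A|=334.4736
9. canonical 4-gon: [(64.4946, 22.1991) (79, 27.9692) (79, 39) (48.7074, 39)]
10. shoelace: 334.4736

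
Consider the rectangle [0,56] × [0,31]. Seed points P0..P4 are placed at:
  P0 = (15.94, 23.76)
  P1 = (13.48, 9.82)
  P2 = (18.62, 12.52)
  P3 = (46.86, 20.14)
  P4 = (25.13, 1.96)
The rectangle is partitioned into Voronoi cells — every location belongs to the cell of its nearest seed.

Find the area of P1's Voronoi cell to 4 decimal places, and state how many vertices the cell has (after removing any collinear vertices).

1. box [0,56]×[0,31]: [(0, 0) (56, 0) (56, 31) (0, 31)]
2. ⊥bis P1·P0 via (14.71,16.79): [(0, 19.3859) (0, 0) (56, 0) (56, 9.5035)]  |A|=808.9035
3. ⊥bis P1·P2 via (16.05,11.17): [(12.9331, 17.1036) (0, 19.3859) (0, 0) (21.9175, 0)]  |A|=312.794
4. ⊥bis P1·P3 via (30.17,14.98): [(12.9331, 17.1036) (0, 19.3859) (0, 0) (21.9175, 0)]  |A|=312.794
5. ⊥bis P1·P4 via (19.305,5.89): [(19.0343, 5.4888) (12.9331, 17.1036) (0, 19.3859) (0, 0) (15.3311, 0)]  |A|=294.7185
6. canonical 5-gon: [(19.0343, 5.4888) (12.9331, 17.1036) (0, 19.3859) (0, 0) (15.3311, 0)]
7. shoelace: 294.7185

Area of P1's cell: 294.7185 (5 vertices)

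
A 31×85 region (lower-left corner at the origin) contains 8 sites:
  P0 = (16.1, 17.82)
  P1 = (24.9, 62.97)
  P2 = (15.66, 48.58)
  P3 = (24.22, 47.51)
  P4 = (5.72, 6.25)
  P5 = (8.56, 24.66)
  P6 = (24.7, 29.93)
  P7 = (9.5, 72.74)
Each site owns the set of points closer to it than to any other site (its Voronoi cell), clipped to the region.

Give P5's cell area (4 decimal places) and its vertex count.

1. box [0,31]×[0,85]: [(0, 0) (31, 0) (31, 85) (0, 85)]
2. ⊥bis P5·P0 via (12.33,21.24): [(0, 7.6482) (31, 41.8207) (31, 85) (0, 85)]  |A|=1868.2331
3. ⊥bis P5·P1 via (16.73,43.815): [(0, 50.9507) (0, 7.6482) (28.3234, 38.8702)]  |A|=613.2378
4. ⊥bis P5·P2 via (12.11,36.62): [(0, 40.2145) (0, 7.6482) (23.2756, 33.3058)]  |A|=379.0012
5. ⊥bis P5·P3 via (16.39,36.085): [(18.2828, 34.7878) (0, 40.2145) (0, 7.6482) (22.1905, 32.1097)]  |A|=375.2112
6. ⊥bis P5·P4 via (7.14,15.455): [(18.2828, 34.7878) (0, 40.2145) (0, 16.5564) (7.0892, 15.4628) (22.1905, 32.1097)]  |A|=343.635
7. ⊥bis P5·P6 via (16.63,27.295): [(13.7435, 36.1351) (0, 40.2145) (0, 16.5564) (7.0892, 15.4628) (16.9457, 26.3281)]  |A|=305.2142
8. ⊥bis P5·P7 via (9.03,48.7): [(13.7435, 36.1351) (0, 40.2145) (0, 16.5564) (7.0892, 15.4628) (16.9457, 26.3281)]  |A|=305.2142
9. canonical 5-gon: [(13.7435, 36.1351) (0, 40.2145) (0, 16.5564) (7.0892, 15.4628) (16.9457, 26.3281)]
10. shoelace: 305.2142

Area of P5's cell: 305.2142 (5 vertices)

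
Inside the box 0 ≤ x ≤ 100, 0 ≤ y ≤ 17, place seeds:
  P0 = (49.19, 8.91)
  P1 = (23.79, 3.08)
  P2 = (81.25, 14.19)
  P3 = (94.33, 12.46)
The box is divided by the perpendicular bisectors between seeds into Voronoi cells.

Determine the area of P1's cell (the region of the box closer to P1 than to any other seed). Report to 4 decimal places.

1. box [0,100]×[0,17]: [(0, 0) (100, 0) (100, 17) (0, 17)]
2. ⊥bis P1·P0 via (36.49,5.995): [(0, 0) (37.866, 0) (33.964, 17) (0, 17)]  |A|=610.5556
3. ⊥bis P1·P2 via (52.52,8.635): [(0, 0) (37.866, 0) (33.964, 17) (0, 17)]  |A|=610.5556
4. ⊥bis P1·P3 via (59.06,7.77): [(0, 0) (37.866, 0) (33.964, 17) (0, 17)]  |A|=610.5556
5. canonical 4-gon: [(0, 0) (37.866, 0) (33.964, 17) (0, 17)]
6. shoelace: 610.5556

Area of P1's cell: 610.5556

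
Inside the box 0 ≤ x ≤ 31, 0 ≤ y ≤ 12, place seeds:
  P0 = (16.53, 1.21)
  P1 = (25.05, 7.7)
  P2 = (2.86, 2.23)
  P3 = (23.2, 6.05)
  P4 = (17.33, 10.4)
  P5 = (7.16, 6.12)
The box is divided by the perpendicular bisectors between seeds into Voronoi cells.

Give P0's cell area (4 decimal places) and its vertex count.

Area of P0's cell: 52.5085 (4 vertices)

1. box [0,31]×[0,12]: [(0, 0) (31, 0) (31, 12) (0, 12)]
2. ⊥bis P0·P1 via (20.79,4.455): [(0, 0) (24.1835, 0) (15.0427, 12) (0, 12)]  |A|=235.3574
3. ⊥bis P0·P2 via (9.695,1.72): [(9.5667, 0) (24.1835, 0) (15.0427, 12) (10.4621, 12)]  |A|=115.1851
4. ⊥bis P0·P3 via (19.865,3.63): [(9.5667, 0) (22.4991, 0) (13.7914, 12) (10.4621, 12)]  |A|=97.5706
5. ⊥bis P0·P4 via (16.93,5.805): [(10.0445, 6.4044) (9.5667, 0) (22.4991, 0) (18.3782, 5.6789)]  |A|=63.5805
6. ⊥bis P0·P5 via (11.845,3.665): [(13.1393, 6.135) (9.9245, 0) (22.4991, 0) (18.3782, 5.6789)]  |A|=52.5085
7. canonical 4-gon: [(13.1393, 6.135) (9.9245, 0) (22.4991, 0) (18.3782, 5.6789)]
8. shoelace: 52.5085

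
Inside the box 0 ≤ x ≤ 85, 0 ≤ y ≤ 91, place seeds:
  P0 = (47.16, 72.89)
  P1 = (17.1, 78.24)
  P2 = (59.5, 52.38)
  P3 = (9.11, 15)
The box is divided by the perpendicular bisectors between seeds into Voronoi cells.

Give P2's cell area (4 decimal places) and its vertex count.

1. box [0,85]×[0,91]: [(0, 0) (85, 0) (85, 91) (0, 91)]
2. ⊥bis P2·P0 via (53.33,62.635): [(0, 30.5486) (0, 0) (85, 0) (85, 81.6895)]  |A|=4770.119
3. ⊥bis P2·P1 via (38.3,65.31): [(27.0104, 46.7996) (0, 2.5134) (0, 0) (85, 0) (85, 81.6895)]  |A|=4391.4979
4. ⊥bis P2·P3 via (34.305,33.69): [(27.0104, 46.7996) (25.9138, 45.0017) (59.2967, 0) (85, 0) (85, 81.6895)]  |A|=3024.7063
5. canonical 5-gon: [(27.0104, 46.7996) (25.9138, 45.0017) (59.2967, 0) (85, 0) (85, 81.6895)]
6. shoelace: 3024.7063

Area of P2's cell: 3024.7063 (5 vertices)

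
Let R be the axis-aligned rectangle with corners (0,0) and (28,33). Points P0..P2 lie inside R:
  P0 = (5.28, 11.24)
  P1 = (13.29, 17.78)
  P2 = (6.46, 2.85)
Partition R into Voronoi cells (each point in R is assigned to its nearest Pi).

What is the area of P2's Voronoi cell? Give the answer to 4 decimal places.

1. box [0,28]×[0,33]: [(0, 0) (28, 0) (28, 33) (0, 33)]
2. ⊥bis P2·P0 via (5.87,7.045): [(0, 6.2194) (0, 0) (28, 0) (28, 10.1574)]  |A|=229.2761
3. ⊥bis P2·P1 via (9.875,10.315): [(14.4004, 8.2448) (0, 6.2194) (0, 0) (28, 0) (28, 2.0234)]  |A|=173.9664
4. canonical 5-gon: [(14.4004, 8.2448) (0, 6.2194) (0, 0) (28, 0) (28, 2.0234)]
5. shoelace: 173.9664

Area of P2's cell: 173.9664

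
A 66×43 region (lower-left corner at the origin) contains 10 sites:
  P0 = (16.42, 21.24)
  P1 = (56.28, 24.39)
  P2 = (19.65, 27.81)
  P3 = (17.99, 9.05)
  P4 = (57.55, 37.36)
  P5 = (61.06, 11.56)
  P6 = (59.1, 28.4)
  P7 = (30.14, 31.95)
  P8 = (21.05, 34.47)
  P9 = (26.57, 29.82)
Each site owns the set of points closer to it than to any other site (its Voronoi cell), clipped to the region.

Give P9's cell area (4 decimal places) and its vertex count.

Area of P9's cell: 136.7109 (6 vertices)

1. box [0,66]×[0,43]: [(0, 0) (66, 0) (66, 43) (0, 43)]
2. ⊥bis P9·P0 via (21.495,25.53): [(43.076, 0) (66, 0) (66, 43) (6.7273, 43)]  |A|=1767.2295
3. ⊥bis P9·P1 via (41.425,27.105): [(37.6453, 6.4245) (44.3301, 43) (6.7273, 43)]  |A|=687.6715
4. ⊥bis P9·P2 via (23.11,28.815): [(25.4091, 20.8997) (37.6453, 6.4245) (44.3301, 43) (18.9898, 43)]  |A|=552.1685
5. ⊥bis P9·P3 via (22.28,19.435): [(25.4091, 20.8997) (28.9905, 16.6629) (38.7776, 12.6199) (44.3301, 43) (18.9898, 43)]  |A|=519.562
6. ⊥bis P9·P4 via (42.06,33.59): [(25.4091, 20.8997) (28.9905, 16.6629) (38.7776, 12.6199) (42.3743, 32.2988) (39.7698, 43) (18.9898, 43)]  |A|=495.1616
7. ⊥bis P9·P5 via (43.815,20.69): [(25.4091, 20.8997) (28.9905, 16.6629) (38.7776, 12.6199) (42.3743, 32.2988) (39.7698, 43) (18.9898, 43)]  |A|=495.1616
8. ⊥bis P9·P6 via (42.835,29.11): [(25.4091, 20.8997) (28.9905, 16.6629) (38.7776, 12.6199) (42.3743, 32.2988) (39.7698, 43) (18.9898, 43)]  |A|=495.1616
9. ⊥bis P9·P7 via (28.355,30.885): [(25.4091, 20.8997) (28.9905, 16.6629) (38.7776, 12.6199) (38.889, 13.2294) (21.1267, 43) (18.9898, 43)]  |A|=174.1732
10. ⊥bis P9·P8 via (23.81,32.145): [(22.5702, 30.6733) (25.4091, 20.8997) (28.9905, 16.6629) (38.7776, 12.6199) (38.889, 13.2294) (26.0305, 34.781)]  |A|=136.7109
11. canonical 6-gon: [(22.5702, 30.6733) (25.4091, 20.8997) (28.9905, 16.6629) (38.7776, 12.6199) (38.889, 13.2294) (26.0305, 34.781)]
12. shoelace: 136.7109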